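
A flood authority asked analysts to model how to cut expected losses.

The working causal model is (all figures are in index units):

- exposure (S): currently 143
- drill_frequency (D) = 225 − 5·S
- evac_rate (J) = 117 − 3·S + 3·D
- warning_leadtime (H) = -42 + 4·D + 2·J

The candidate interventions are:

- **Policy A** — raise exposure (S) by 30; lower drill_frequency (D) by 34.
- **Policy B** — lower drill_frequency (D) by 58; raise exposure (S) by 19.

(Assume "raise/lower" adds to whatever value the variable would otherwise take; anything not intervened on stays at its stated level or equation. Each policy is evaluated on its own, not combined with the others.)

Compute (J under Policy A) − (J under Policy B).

Policy A (S + 30, D − 34):
  S = 143 + 30 = 173
  D = 225 − 5·173 (−34 from intervention) = -674
  J = 117 − 3·173 + 3·(-674) = -2424
Policy B (D − 58, S + 19):
  S = 143 + 19 = 162
  D = 225 − 5·162 (−58 from intervention) = -643
  J = 117 − 3·162 + 3·(-643) = -2298
J: -2424 − (-2298) = -126

-126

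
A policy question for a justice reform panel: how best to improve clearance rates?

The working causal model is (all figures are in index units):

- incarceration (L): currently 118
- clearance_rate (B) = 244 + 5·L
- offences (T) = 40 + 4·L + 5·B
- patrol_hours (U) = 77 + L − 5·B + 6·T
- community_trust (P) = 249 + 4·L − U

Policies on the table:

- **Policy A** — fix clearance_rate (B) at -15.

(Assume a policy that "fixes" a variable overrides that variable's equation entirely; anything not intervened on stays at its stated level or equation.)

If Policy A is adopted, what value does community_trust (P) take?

Policy A (B := -15):
  L = 118
  B = -15
  T = 40 + 4·118 + 5·(-15) = 437
  U = 77 + 118 − 5·(-15) + 6·437 = 2892
  P = 249 + 4·118 − 2892 = -2171

-2171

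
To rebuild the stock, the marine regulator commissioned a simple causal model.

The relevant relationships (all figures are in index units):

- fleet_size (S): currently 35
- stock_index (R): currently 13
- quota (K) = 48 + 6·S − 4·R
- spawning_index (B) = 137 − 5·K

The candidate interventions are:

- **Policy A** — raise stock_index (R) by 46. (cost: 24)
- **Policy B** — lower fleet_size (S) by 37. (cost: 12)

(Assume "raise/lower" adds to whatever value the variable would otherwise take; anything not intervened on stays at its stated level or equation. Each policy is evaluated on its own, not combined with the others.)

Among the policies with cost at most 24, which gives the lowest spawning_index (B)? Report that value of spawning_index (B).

27

Policy A (R + 46):
  S = 35
  R = 13 + 46 = 59
  K = 48 + 6·35 − 4·59 = 22
  B = 137 − 5·22 = 27
Policy B (S − 37):
  S = 35 − 37 = -2
  R = 13
  K = 48 + 6·(-2) − 4·13 = -16
  B = 137 − 5·(-16) = 217
Comparing — Policy A: B=27, Policy B: B=217. Lowest is 27 (Policy A).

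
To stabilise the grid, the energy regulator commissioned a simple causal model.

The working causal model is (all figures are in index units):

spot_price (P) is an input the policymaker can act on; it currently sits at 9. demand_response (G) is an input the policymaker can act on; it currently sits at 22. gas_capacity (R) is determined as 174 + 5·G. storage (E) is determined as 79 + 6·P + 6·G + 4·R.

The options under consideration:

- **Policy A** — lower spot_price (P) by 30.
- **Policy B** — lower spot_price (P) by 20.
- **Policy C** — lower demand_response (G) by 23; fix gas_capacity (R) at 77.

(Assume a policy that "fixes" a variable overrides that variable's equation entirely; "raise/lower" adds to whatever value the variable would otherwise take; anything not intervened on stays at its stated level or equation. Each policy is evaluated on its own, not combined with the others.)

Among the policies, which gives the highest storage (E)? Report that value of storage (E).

Policy A (P − 30):
  P = 9 − 30 = -21
  G = 22
  R = 174 + 5·22 = 284
  E = 79 + 6·(-21) + 6·22 + 4·284 = 1221
Policy B (P − 20):
  P = 9 − 20 = -11
  G = 22
  R = 174 + 5·22 = 284
  E = 79 + 6·(-11) + 6·22 + 4·284 = 1281
Policy C (G − 23, R := 77):
  P = 9
  G = 22 − 23 = -1
  R = 77
  E = 79 + 6·9 + 6·(-1) + 4·77 = 435
Comparing — Policy A: E=1221, Policy B: E=1281, Policy C: E=435. Highest is 1281 (Policy B).

1281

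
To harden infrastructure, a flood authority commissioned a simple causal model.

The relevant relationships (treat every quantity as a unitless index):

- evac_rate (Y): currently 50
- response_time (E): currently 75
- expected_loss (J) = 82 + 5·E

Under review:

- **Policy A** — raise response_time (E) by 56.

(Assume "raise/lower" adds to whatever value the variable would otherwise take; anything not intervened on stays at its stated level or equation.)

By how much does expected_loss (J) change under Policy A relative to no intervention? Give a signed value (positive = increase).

Baseline:
  E = 75
  J = 82 + 5·75 = 457
Policy A (E + 56):
  E = 75 + 56 = 131
  J = 82 + 5·131 = 737
Change in J: 737 − 457 = 280

280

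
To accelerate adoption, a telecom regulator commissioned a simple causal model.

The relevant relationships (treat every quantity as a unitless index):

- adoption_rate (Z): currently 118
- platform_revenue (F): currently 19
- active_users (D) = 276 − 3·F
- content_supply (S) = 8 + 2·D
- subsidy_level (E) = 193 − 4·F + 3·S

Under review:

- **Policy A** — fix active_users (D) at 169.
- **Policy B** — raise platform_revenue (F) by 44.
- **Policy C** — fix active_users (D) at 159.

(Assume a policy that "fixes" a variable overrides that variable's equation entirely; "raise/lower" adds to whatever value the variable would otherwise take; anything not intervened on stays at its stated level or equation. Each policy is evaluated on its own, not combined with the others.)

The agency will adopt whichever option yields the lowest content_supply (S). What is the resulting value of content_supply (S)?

182

Policy A (D := 169):
  F = 19
  D = 169
  S = 8 + 2·169 = 346
Policy B (F + 44):
  F = 19 + 44 = 63
  D = 276 − 3·63 = 87
  S = 8 + 2·87 = 182
Policy C (D := 159):
  F = 19
  D = 159
  S = 8 + 2·159 = 326
Comparing — Policy A: S=346, Policy B: S=182, Policy C: S=326. Lowest is 182 (Policy B).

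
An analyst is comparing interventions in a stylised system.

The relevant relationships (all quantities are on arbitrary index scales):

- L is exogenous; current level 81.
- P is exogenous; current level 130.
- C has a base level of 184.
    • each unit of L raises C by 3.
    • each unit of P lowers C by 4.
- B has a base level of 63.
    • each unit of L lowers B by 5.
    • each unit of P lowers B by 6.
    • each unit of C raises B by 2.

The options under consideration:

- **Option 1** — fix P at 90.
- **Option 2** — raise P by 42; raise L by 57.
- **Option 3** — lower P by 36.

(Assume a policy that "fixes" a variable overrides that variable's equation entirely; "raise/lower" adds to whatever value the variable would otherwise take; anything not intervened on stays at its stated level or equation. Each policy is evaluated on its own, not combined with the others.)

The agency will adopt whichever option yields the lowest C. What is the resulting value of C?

Option 1 (P := 90):
  L = 81
  P = 90
  C = 184 + 3·81 − 4·90 = 67
Option 2 (P + 42, L + 57):
  L = 81 + 57 = 138
  P = 130 + 42 = 172
  C = 184 + 3·138 − 4·172 = -90
Option 3 (P − 36):
  L = 81
  P = 130 − 36 = 94
  C = 184 + 3·81 − 4·94 = 51
Comparing — Option 1: C=67, Option 2: C=-90, Option 3: C=51. Lowest is -90 (Option 2).

-90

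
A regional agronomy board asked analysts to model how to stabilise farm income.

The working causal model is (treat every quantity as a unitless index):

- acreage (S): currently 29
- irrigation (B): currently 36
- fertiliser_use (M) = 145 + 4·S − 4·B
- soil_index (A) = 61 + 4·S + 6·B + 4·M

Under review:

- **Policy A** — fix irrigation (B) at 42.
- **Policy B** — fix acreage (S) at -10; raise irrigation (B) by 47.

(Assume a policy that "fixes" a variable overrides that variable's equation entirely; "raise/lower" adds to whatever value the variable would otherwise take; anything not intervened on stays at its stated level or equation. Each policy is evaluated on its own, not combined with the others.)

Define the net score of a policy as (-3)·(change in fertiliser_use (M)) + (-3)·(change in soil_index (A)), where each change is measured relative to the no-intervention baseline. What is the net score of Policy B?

4782

Baseline:
  S = 29
  B = 36
  M = 145 + 4·29 − 4·36 = 117
  A = 61 + 4·29 + 6·36 + 4·117 = 861
Policy B (S := -10, B + 47):
  S = -10
  B = 36 + 47 = 83
  M = 145 + 4·(-10) − 4·83 = -227
  A = 61 + 4·(-10) + 6·83 + 4·(-227) = -389
ΔM = -227 − 117 = -344; ΔA = -389 − 861 = -1250
Score = (-3)·(-344) + (-3)·(-1250) = 4782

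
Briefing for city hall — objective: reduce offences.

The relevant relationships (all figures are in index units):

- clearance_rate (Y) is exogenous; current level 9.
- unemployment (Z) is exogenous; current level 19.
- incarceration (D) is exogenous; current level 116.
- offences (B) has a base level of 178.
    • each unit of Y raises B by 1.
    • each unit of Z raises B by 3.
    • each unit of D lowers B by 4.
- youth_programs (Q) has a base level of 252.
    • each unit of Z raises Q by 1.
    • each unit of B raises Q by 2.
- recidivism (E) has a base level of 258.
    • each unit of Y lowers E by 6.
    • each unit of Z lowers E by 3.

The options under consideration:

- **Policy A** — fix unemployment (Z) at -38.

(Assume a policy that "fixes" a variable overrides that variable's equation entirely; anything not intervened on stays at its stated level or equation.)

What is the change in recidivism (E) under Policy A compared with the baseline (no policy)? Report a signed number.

Baseline:
  Y = 9
  Z = 19
  E = 258 − 6·9 − 3·19 = 147
Policy A (Z := -38):
  Y = 9
  Z = -38
  E = 258 − 6·9 − 3·(-38) = 318
Change in E: 318 − 147 = 171

171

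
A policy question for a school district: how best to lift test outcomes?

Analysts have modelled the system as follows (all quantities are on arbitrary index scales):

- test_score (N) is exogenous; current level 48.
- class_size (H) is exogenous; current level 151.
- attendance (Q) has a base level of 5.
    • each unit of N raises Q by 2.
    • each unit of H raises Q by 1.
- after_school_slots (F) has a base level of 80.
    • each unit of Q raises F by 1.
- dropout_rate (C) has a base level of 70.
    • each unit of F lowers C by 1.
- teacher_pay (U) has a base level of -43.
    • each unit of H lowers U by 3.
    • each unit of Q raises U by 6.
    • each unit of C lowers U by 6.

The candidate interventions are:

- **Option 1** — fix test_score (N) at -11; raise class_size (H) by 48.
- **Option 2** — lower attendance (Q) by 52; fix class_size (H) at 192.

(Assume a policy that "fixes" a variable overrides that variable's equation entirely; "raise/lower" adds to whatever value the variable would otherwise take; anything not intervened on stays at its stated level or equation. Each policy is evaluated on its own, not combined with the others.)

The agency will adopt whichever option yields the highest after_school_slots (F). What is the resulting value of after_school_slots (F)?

Option 1 (N := -11, H + 48):
  N = -11
  H = 151 + 48 = 199
  Q = 5 + 2·(-11) + 199 = 182
  F = 80 + 182 = 262
Option 2 (Q − 52, H := 192):
  N = 48
  H = 192
  Q = 5 + 2·48 + 192 (−52 from intervention) = 241
  F = 80 + 241 = 321
Comparing — Option 1: F=262, Option 2: F=321. Highest is 321 (Option 2).

321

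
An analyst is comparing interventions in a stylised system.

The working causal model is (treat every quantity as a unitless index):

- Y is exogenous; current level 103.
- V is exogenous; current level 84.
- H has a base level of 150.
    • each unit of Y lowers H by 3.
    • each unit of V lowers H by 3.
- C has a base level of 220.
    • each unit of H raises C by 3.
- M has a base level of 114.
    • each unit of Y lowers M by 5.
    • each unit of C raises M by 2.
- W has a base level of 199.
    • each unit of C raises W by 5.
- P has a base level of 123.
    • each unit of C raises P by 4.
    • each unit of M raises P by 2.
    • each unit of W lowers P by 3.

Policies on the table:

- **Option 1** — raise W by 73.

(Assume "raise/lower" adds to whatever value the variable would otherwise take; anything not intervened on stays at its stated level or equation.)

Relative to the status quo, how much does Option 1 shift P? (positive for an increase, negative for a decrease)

-219

Baseline:
  Y = 103
  V = 84
  H = 150 − 3·103 − 3·84 = -411
  C = 220 + 3·(-411) = -1013
  M = 114 − 5·103 + 2·(-1013) = -2427
  W = 199 + 5·(-1013) = -4866
  P = 123 + 4·(-1013) + 2·(-2427) − 3·(-4866) = 5815
Option 1 (W + 73):
  Y = 103
  V = 84
  H = 150 − 3·103 − 3·84 = -411
  C = 220 + 3·(-411) = -1013
  M = 114 − 5·103 + 2·(-1013) = -2427
  W = 199 + 5·(-1013) (+73 from intervention) = -4793
  P = 123 + 4·(-1013) + 2·(-2427) − 3·(-4793) = 5596
Change in P: 5596 − 5815 = -219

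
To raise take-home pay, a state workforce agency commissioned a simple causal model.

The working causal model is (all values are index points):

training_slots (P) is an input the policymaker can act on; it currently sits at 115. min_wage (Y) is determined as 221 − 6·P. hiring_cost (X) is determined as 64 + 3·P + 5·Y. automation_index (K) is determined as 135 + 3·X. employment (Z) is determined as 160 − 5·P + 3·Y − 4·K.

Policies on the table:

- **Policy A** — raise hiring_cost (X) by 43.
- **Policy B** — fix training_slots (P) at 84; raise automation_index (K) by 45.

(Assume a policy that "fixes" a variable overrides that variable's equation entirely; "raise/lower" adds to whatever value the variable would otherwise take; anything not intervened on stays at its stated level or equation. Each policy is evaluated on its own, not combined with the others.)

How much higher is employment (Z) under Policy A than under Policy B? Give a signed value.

Policy A (X + 43):
  P = 115
  Y = 221 − 6·115 = -469
  X = 64 + 3·115 + 5·(-469) (+43 from intervention) = -1893
  K = 135 + 3·(-1893) = -5544
  Z = 160 − 5·115 + 3·(-469) − 4·(-5544) = 20354
Policy B (P := 84, K + 45):
  P = 84
  Y = 221 − 6·84 = -283
  X = 64 + 3·84 + 5·(-283) = -1099
  K = 135 + 3·(-1099) (+45 from intervention) = -3117
  Z = 160 − 5·84 + 3·(-283) − 4·(-3117) = 11359
Z: 20354 − 11359 = 8995

8995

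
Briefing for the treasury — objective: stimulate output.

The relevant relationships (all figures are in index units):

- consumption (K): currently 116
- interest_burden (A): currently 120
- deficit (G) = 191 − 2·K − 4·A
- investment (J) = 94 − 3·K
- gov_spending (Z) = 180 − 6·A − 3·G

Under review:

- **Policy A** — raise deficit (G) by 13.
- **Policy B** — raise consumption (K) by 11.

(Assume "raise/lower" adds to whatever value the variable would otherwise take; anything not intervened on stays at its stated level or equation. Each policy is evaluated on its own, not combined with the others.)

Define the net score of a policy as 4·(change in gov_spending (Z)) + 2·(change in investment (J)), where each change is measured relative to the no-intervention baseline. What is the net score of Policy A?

Baseline:
  K = 116
  A = 120
  G = 191 − 2·116 − 4·120 = -521
  J = 94 − 3·116 = -254
  Z = 180 − 6·120 − 3·(-521) = 1023
Policy A (G + 13):
  K = 116
  A = 120
  G = 191 − 2·116 − 4·120 (+13 from intervention) = -508
  J = 94 − 3·116 = -254
  Z = 180 − 6·120 − 3·(-508) = 984
ΔZ = 984 − 1023 = -39; ΔJ = -254 − (-254) = 0
Score = 4·(-39) + 2·0 = -156

-156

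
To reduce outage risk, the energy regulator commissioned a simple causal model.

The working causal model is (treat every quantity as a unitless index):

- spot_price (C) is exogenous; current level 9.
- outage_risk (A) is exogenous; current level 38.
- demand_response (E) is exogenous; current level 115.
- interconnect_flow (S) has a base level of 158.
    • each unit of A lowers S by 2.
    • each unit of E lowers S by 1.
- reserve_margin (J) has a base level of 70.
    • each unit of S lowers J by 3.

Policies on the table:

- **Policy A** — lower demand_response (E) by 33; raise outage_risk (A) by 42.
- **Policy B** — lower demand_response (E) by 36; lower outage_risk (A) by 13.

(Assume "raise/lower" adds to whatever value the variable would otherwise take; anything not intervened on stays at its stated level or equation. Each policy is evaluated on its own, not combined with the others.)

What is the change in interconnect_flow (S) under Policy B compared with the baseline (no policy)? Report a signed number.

Baseline:
  A = 38
  E = 115
  S = 158 − 2·38 − 115 = -33
Policy B (E − 36, A − 13):
  A = 38 − 13 = 25
  E = 115 − 36 = 79
  S = 158 − 2·25 − 79 = 29
Change in S: 29 − (-33) = 62

62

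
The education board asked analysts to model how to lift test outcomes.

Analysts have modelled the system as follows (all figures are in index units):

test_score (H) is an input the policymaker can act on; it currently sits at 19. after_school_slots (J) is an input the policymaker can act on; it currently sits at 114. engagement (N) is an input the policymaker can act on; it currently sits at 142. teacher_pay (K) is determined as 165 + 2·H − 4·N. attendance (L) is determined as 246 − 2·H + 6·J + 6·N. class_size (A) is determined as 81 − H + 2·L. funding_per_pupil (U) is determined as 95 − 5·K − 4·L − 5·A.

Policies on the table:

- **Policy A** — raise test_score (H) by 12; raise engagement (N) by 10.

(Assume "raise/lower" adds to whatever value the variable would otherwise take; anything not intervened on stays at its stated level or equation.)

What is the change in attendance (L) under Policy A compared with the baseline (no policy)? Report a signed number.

Baseline:
  H = 19
  J = 114
  N = 142
  L = 246 − 2·19 + 6·114 + 6·142 = 1744
Policy A (H + 12, N + 10):
  H = 19 + 12 = 31
  J = 114
  N = 142 + 10 = 152
  L = 246 − 2·31 + 6·114 + 6·152 = 1780
Change in L: 1780 − 1744 = 36

36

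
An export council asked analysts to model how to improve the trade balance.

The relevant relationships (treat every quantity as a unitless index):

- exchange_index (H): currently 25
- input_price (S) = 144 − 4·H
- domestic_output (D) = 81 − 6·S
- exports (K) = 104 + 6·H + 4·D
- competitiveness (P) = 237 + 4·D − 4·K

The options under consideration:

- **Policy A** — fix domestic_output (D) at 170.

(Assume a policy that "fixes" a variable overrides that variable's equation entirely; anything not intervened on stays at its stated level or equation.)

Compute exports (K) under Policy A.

Policy A (D := 170):
  H = 25
  S = 144 − 4·25 = 44
  D = 170
  K = 104 + 6·25 + 4·170 = 934

934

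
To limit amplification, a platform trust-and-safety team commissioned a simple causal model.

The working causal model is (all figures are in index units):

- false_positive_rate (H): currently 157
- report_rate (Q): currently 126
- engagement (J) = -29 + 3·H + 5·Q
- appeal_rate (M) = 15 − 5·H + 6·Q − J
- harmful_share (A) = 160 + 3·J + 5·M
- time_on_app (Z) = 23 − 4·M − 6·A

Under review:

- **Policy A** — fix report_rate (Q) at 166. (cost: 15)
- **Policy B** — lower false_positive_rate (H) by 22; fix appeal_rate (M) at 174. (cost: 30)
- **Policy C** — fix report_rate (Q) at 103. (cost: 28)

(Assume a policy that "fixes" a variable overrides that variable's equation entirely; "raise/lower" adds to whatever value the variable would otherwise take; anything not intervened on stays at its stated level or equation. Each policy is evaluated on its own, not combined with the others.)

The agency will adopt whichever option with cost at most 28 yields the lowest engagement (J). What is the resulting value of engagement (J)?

957

Policy A (Q := 166):
  H = 157
  Q = 166
  J = -29 + 3·157 + 5·166 = 1272
Policy C (Q := 103):
  H = 157
  Q = 103
  J = -29 + 3·157 + 5·103 = 957
Comparing — Policy A: J=1272, Policy C: J=957. Lowest is 957 (Policy C).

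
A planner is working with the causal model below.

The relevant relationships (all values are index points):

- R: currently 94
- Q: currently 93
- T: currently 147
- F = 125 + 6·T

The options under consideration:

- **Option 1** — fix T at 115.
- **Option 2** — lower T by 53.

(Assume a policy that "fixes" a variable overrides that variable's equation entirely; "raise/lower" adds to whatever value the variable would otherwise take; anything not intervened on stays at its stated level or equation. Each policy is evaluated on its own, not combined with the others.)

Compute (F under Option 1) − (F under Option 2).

126

Option 1 (T := 115):
  T = 115
  F = 125 + 6·115 = 815
Option 2 (T − 53):
  T = 147 − 53 = 94
  F = 125 + 6·94 = 689
F: 815 − 689 = 126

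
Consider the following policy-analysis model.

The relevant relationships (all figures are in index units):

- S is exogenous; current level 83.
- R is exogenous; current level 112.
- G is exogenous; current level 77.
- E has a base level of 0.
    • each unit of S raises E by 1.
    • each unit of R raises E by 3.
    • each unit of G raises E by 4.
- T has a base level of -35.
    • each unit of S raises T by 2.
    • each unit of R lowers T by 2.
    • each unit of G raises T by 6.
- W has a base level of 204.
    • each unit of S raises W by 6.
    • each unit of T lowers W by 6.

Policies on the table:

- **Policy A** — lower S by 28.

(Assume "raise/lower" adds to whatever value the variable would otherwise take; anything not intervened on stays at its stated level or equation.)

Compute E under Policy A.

699

Policy A (S − 28):
  S = 83 − 28 = 55
  R = 112
  G = 77
  E = 0 + 55 + 3·112 + 4·77 = 699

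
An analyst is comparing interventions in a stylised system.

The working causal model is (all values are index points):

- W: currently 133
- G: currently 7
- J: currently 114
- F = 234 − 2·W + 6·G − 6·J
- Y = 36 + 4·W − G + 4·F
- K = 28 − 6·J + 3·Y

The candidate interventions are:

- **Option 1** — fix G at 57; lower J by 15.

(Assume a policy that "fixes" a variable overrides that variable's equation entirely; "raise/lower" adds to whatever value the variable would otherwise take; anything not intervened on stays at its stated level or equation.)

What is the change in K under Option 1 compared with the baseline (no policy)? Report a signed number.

4620

Baseline:
  W = 133
  G = 7
  J = 114
  F = 234 − 2·133 + 6·7 − 6·114 = -674
  Y = 36 + 4·133 − 7 + 4·(-674) = -2135
  K = 28 − 6·114 + 3·(-2135) = -7061
Option 1 (G := 57, J − 15):
  W = 133
  G = 57
  J = 114 − 15 = 99
  F = 234 − 2·133 + 6·57 − 6·99 = -284
  Y = 36 + 4·133 − 57 + 4·(-284) = -625
  K = 28 − 6·99 + 3·(-625) = -2441
Change in K: -2441 − (-7061) = 4620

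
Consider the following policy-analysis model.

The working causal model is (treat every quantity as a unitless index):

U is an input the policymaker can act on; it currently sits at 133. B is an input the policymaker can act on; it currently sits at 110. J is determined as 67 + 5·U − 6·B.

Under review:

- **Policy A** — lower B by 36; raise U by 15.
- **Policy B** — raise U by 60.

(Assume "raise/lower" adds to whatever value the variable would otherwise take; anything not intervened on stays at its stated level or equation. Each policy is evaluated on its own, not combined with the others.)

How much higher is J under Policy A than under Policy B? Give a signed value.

-9

Policy A (B − 36, U + 15):
  U = 133 + 15 = 148
  B = 110 − 36 = 74
  J = 67 + 5·148 − 6·74 = 363
Policy B (U + 60):
  U = 133 + 60 = 193
  B = 110
  J = 67 + 5·193 − 6·110 = 372
J: 363 − 372 = -9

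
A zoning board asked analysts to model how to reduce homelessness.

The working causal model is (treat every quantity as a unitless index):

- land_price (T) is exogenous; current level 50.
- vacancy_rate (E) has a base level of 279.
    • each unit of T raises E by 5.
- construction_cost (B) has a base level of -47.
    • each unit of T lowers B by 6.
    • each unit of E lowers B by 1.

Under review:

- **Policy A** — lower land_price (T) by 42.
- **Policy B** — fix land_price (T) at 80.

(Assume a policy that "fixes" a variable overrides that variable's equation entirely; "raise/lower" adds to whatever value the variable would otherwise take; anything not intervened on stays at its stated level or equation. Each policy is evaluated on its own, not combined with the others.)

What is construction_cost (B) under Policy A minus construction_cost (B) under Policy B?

Policy A (T − 42):
  T = 50 − 42 = 8
  E = 279 + 5·8 = 319
  B = -47 − 6·8 − 319 = -414
Policy B (T := 80):
  T = 80
  E = 279 + 5·80 = 679
  B = -47 − 6·80 − 679 = -1206
B: -414 − (-1206) = 792

792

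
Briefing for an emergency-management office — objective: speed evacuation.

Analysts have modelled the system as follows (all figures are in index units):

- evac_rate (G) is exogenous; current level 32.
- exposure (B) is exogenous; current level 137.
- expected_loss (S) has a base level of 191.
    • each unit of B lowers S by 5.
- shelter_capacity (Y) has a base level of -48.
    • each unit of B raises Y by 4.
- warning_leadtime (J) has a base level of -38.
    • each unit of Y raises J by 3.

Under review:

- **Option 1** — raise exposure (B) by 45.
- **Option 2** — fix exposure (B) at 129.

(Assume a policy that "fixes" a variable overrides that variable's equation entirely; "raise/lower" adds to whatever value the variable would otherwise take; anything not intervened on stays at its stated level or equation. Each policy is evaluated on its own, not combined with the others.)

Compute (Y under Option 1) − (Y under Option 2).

212

Option 1 (B + 45):
  B = 137 + 45 = 182
  Y = -48 + 4·182 = 680
Option 2 (B := 129):
  B = 129
  Y = -48 + 4·129 = 468
Y: 680 − 468 = 212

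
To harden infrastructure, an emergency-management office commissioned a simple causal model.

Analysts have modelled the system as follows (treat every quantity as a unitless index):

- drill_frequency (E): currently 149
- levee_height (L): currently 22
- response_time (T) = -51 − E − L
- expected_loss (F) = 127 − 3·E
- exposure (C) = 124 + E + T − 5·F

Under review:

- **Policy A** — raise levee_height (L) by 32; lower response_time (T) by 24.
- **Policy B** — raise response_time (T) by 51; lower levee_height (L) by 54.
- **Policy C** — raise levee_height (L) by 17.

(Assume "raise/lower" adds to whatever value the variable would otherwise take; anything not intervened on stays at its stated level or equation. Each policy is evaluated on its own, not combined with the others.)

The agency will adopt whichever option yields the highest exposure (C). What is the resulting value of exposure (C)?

1756

Policy A (L + 32, T − 24):
  E = 149
  L = 22 + 32 = 54
  T = -51 − 149 − 54 (−24 from intervention) = -278
  F = 127 − 3·149 = -320
  C = 124 + 149 + (-278) − 5·(-320) = 1595
Policy B (T + 51, L − 54):
  E = 149
  L = 22 − 54 = -32
  T = -51 − 149 − (-32) (+51 from intervention) = -117
  F = 127 − 3·149 = -320
  C = 124 + 149 + (-117) − 5·(-320) = 1756
Policy C (L + 17):
  E = 149
  L = 22 + 17 = 39
  T = -51 − 149 − 39 = -239
  F = 127 − 3·149 = -320
  C = 124 + 149 + (-239) − 5·(-320) = 1634
Comparing — Policy A: C=1595, Policy B: C=1756, Policy C: C=1634. Highest is 1756 (Policy B).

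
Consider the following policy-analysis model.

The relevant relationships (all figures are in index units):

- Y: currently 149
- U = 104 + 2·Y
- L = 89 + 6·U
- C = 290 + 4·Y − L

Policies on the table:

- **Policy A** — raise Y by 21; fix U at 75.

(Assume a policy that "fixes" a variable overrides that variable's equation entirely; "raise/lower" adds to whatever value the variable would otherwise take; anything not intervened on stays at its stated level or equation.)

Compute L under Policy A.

539

Policy A (Y + 21, U := 75):
  Y = 149 + 21 = 170
  U = 75
  L = 89 + 6·75 = 539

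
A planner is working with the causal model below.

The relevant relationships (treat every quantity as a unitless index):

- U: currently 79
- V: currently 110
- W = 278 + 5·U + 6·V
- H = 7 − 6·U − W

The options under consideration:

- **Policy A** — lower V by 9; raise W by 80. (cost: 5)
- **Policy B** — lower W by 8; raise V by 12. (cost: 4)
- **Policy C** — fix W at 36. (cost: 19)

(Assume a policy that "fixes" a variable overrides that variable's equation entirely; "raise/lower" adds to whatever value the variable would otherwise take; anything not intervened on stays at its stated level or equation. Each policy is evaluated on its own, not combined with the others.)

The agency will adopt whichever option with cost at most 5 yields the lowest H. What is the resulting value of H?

Policy A (V − 9, W + 80):
  U = 79
  V = 110 − 9 = 101
  W = 278 + 5·79 + 6·101 (+80 from intervention) = 1359
  H = 7 − 6·79 − 1359 = -1826
Policy B (W − 8, V + 12):
  U = 79
  V = 110 + 12 = 122
  W = 278 + 5·79 + 6·122 (−8 from intervention) = 1397
  H = 7 − 6·79 − 1397 = -1864
Comparing — Policy A: H=-1826, Policy B: H=-1864. Lowest is -1864 (Policy B).

-1864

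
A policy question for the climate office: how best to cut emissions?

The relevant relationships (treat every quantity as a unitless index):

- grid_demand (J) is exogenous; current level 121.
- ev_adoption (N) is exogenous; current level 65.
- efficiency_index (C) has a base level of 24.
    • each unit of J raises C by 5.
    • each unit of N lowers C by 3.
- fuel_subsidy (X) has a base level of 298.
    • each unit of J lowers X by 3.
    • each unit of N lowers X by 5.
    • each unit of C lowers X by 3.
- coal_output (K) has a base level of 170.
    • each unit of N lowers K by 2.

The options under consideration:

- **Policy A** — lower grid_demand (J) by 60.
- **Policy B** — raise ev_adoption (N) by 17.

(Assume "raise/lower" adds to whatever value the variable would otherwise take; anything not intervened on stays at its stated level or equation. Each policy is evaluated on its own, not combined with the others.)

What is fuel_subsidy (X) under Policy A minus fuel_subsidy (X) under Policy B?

Policy A (J − 60):
  J = 121 − 60 = 61
  N = 65
  C = 24 + 5·61 − 3·65 = 134
  X = 298 − 3·61 − 5·65 − 3·134 = -612
Policy B (N + 17):
  J = 121
  N = 65 + 17 = 82
  C = 24 + 5·121 − 3·82 = 383
  X = 298 − 3·121 − 5·82 − 3·383 = -1624
X: -612 − (-1624) = 1012

1012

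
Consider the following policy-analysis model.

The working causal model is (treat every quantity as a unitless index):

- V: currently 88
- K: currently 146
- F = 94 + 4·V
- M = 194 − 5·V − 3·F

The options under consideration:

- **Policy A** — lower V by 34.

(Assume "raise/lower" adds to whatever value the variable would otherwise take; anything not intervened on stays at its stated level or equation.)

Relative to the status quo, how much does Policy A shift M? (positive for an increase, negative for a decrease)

578

Baseline:
  V = 88
  F = 94 + 4·88 = 446
  M = 194 − 5·88 − 3·446 = -1584
Policy A (V − 34):
  V = 88 − 34 = 54
  F = 94 + 4·54 = 310
  M = 194 − 5·54 − 3·310 = -1006
Change in M: -1006 − (-1584) = 578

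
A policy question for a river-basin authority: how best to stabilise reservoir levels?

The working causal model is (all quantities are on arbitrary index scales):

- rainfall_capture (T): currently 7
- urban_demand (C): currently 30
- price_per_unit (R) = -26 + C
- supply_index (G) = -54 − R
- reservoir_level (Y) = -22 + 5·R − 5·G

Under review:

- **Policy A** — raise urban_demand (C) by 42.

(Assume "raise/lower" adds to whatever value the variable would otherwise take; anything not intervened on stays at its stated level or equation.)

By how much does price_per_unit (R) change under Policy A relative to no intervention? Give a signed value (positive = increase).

42

Baseline:
  C = 30
  R = -26 + 30 = 4
Policy A (C + 42):
  C = 30 + 42 = 72
  R = -26 + 72 = 46
Change in R: 46 − 4 = 42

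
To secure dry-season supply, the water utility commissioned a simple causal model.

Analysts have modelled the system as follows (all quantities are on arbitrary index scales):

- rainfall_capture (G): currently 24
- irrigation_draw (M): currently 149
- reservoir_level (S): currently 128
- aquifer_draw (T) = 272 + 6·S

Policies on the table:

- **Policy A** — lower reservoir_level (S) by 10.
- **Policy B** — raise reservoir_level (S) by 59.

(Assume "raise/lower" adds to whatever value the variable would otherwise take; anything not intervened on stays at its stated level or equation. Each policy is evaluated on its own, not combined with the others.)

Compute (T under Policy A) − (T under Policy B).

-414

Policy A (S − 10):
  S = 128 − 10 = 118
  T = 272 + 6·118 = 980
Policy B (S + 59):
  S = 128 + 59 = 187
  T = 272 + 6·187 = 1394
T: 980 − 1394 = -414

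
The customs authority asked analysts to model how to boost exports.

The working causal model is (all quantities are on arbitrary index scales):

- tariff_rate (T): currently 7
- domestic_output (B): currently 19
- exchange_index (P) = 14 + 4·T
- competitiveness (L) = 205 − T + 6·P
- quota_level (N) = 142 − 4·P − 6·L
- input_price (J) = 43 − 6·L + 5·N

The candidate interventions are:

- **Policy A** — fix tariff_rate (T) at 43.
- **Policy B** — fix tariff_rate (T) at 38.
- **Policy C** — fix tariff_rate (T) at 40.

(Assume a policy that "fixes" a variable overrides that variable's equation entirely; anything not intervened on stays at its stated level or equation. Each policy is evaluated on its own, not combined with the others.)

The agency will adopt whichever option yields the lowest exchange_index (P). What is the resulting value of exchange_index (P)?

166

Policy A (T := 43):
  T = 43
  P = 14 + 4·43 = 186
Policy B (T := 38):
  T = 38
  P = 14 + 4·38 = 166
Policy C (T := 40):
  T = 40
  P = 14 + 4·40 = 174
Comparing — Policy A: P=186, Policy B: P=166, Policy C: P=174. Lowest is 166 (Policy B).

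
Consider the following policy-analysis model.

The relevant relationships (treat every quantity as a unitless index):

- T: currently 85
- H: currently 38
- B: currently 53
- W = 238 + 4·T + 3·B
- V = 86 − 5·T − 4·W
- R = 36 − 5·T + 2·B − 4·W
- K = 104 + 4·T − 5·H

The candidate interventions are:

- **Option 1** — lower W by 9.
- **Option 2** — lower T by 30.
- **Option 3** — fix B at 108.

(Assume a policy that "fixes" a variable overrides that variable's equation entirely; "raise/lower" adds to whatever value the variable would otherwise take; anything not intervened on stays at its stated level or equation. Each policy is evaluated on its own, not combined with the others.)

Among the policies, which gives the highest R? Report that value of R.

Option 1 (W − 9):
  T = 85
  B = 53
  W = 238 + 4·85 + 3·53 (−9 from intervention) = 728
  R = 36 − 5·85 + 2·53 − 4·728 = -3195
Option 2 (T − 30):
  T = 85 − 30 = 55
  B = 53
  W = 238 + 4·55 + 3·53 = 617
  R = 36 − 5·55 + 2·53 − 4·617 = -2601
Option 3 (B := 108):
  T = 85
  B = 108
  W = 238 + 4·85 + 3·108 = 902
  R = 36 − 5·85 + 2·108 − 4·902 = -3781
Comparing — Option 1: R=-3195, Option 2: R=-2601, Option 3: R=-3781. Highest is -2601 (Option 2).

-2601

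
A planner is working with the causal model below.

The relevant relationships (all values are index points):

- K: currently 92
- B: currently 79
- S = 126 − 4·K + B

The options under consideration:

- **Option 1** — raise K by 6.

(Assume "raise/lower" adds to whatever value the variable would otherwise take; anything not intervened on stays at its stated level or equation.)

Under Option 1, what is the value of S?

-187

Option 1 (K + 6):
  K = 92 + 6 = 98
  B = 79
  S = 126 − 4·98 + 79 = -187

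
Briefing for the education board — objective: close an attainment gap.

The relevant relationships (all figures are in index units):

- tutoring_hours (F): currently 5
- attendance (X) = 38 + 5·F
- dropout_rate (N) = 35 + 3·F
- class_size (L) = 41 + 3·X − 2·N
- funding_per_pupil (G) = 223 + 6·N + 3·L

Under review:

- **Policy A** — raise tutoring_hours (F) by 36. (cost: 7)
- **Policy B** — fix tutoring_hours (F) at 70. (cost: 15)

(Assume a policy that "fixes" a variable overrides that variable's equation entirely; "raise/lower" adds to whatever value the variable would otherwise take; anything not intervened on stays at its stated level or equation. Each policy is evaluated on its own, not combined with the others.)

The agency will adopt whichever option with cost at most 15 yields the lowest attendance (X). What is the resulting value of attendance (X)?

Policy A (F + 36):
  F = 5 + 36 = 41
  X = 38 + 5·41 = 243
Policy B (F := 70):
  F = 70
  X = 38 + 5·70 = 388
Comparing — Policy A: X=243, Policy B: X=388. Lowest is 243 (Policy A).

243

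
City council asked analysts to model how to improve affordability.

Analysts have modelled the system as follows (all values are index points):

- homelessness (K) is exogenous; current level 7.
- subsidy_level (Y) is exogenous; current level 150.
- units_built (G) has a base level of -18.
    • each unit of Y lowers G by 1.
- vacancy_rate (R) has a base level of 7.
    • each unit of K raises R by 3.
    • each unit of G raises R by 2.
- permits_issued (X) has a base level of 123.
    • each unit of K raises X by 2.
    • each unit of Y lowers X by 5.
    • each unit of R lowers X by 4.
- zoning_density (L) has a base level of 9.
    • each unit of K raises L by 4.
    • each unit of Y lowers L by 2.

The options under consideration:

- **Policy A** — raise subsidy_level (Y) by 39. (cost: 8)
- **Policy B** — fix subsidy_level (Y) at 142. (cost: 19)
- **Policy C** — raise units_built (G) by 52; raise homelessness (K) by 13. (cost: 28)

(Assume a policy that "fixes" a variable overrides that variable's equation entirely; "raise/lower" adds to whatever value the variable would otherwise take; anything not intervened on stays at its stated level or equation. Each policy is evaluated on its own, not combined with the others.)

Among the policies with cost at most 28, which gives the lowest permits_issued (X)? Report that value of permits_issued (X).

Policy A (Y + 39):
  K = 7
  Y = 150 + 39 = 189
  G = -18 − 189 = -207
  R = 7 + 3·7 + 2·(-207) = -386
  X = 123 + 2·7 − 5·189 − 4·(-386) = 736
Policy B (Y := 142):
  K = 7
  Y = 142
  G = -18 − 142 = -160
  R = 7 + 3·7 + 2·(-160) = -292
  X = 123 + 2·7 − 5·142 − 4·(-292) = 595
Policy C (G + 52, K + 13):
  K = 7 + 13 = 20
  Y = 150
  G = -18 − 150 (+52 from intervention) = -116
  R = 7 + 3·20 + 2·(-116) = -165
  X = 123 + 2·20 − 5·150 − 4·(-165) = 73
Comparing — Policy A: X=736, Policy B: X=595, Policy C: X=73. Lowest is 73 (Policy C).

73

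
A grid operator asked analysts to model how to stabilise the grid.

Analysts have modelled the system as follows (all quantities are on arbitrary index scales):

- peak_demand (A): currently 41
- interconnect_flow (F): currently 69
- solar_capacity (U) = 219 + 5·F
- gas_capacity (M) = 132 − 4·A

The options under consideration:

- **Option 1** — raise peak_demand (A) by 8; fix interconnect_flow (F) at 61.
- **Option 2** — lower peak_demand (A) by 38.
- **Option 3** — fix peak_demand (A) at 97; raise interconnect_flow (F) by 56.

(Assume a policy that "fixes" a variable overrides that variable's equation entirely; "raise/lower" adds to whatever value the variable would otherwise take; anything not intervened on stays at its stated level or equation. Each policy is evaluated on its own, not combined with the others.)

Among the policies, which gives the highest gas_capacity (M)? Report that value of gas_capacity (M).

Option 1 (A + 8, F := 61):
  A = 41 + 8 = 49
  M = 132 − 4·49 = -64
Option 2 (A − 38):
  A = 41 − 38 = 3
  M = 132 − 4·3 = 120
Option 3 (A := 97, F + 56):
  A = 97
  M = 132 − 4·97 = -256
Comparing — Option 1: M=-64, Option 2: M=120, Option 3: M=-256. Highest is 120 (Option 2).

120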